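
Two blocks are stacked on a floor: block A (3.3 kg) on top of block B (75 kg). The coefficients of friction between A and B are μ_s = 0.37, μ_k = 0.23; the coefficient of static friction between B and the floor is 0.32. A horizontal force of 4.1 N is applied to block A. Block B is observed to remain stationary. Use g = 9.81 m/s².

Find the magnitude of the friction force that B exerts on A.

Normal force at the A–B interface: N₁ = m_A g = 32.37 N.
Maximum static friction on A from B: μ_s N₁ = 0.37×32.37 = 11.98 N.
Since P = 4.1 N ≤ 11.98 N, A does not slip on B; friction on A equals P = 4.1 N.
B experiences an equal 4.1 N forward from A (third law). B is in equilibrium, so the floor supplies f₂ = 4.1 N of static friction (limit μ_s(m_A+m_B)g = 245.8 N, not exceeded).

f ≈ 4.1 N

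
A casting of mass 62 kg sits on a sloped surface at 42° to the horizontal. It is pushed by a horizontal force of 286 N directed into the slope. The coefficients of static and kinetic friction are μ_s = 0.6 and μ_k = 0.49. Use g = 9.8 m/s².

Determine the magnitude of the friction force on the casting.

f ≈ 194 N (up the incline)

The horizontal push has a component P sin θ into the surface, so N = m g cos θ + P sin θ = 451.5 + 191.4 = 642.9 N.
Along the incline, the net driving force (taking up-slope positive) is P cos θ − m g sin θ = 212.5 − 406.6 = -194 N, so equilibrium requires friction f = 194 N (up-slope).
Maximum static friction: μ_s N = 0.6 × 642.9 = 385.7 N.
|f_req| = 194 ≤ 385.7 N → the casting is in equilibrium; friction equals the required value.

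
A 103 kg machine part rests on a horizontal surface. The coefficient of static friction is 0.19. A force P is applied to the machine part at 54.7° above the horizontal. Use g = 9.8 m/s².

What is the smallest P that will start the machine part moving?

N = m g − P sin α (the pull lifts the machine part).
At impending slip, P cos α = μ_s N = μ_s (m g − P sin α).
Solving: P (cos α + μ_s sin α) = μ_s m g → P = 0.19×1010/(cos 54.7° + 0.19 sin 54.7°) = 192/0.7329 = 262 N.

P ≈ 262 N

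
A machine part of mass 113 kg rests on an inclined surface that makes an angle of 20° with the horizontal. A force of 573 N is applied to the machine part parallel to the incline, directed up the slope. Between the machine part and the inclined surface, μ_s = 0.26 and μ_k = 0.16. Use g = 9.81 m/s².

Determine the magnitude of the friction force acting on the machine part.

The normal reaction is N = m g cos θ = 1042 N.
Parallel to the incline, ΣF = 0 gives f = m g sin θ − P = 379.1 − 573 = -193.9 N (up-slope positive).
The static-friction ceiling is μ_s N = 0.26 × 1042 = 270.8 N.
Since |-193.9| ≤ 270.8 N, no slip — friction simply equals what equilibrium demands.

f ≈ 194 N (down the incline)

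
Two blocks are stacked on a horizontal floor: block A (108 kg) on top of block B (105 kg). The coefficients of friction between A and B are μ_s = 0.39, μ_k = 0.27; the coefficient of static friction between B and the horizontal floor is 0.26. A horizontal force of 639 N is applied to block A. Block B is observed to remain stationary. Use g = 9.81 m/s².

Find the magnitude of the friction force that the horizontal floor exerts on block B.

The normal force B exerts on A is simply A's weight, N₁ = 1059 N.
Maximum static friction on A from B: μ_s N₁ = 0.39×1059 = 413.2 N.
Since P = 639 N > 413.2 N, A slides on B; the A–B friction is kinetic: f₁ = μ_k N₁ = 0.27×1059 = 286 N.
By Newton's third law B feels 286 N forward from A. With B stationary, the floor's static friction on B balances it: f₂ = 286 N (well within μ_s(m_A+m_B)g = 543.3 N).

f ≈ 286 N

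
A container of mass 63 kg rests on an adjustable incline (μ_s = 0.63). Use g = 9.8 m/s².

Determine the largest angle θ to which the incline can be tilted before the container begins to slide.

At the slip threshold, m g sin θ = μ_s · m g cos θ, so tan θ = μ_s.
θ_max = arctan(0.63) = 32.2°.

θ_max ≈ 32.2°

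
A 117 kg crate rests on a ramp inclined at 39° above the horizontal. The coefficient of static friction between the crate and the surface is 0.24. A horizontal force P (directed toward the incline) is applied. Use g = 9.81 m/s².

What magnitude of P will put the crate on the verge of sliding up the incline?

At impending motion up the slope, friction acts down-slope at its limit: f = μ_s N.
Perpendicular to the incline: N = m g cos θ + P sin θ.
Along the incline: P cos θ = m g sin θ + μ_s N = m g sin θ + μ_s (m g cos θ + P sin θ).
Solving, P (cos θ − μ_s sin θ) = m g (sin θ + μ_s cos θ), so P = 117×9.81×(sin 39° + 0.24 cos 39°)/(cos 39° − 0.24 sin 39°) = 1150×0.8158/0.6261 = 1500 N.

P ≈ 1500 N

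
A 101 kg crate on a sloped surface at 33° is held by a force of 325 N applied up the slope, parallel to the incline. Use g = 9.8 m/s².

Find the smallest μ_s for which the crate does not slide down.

N = m g cos θ = 830.1 N.
Friction must make up the shortfall along the incline: f = m g sin θ − P = 539.1 − 325 = 214.1 N.
At the threshold f = μ_s N, so μ_s,min = 214.1/830.1 = 0.258.

μ_s,min ≈ 0.258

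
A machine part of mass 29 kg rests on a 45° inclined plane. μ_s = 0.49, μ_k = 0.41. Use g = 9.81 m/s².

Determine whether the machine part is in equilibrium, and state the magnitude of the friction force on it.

f ≈ 82.5 N

N = m g cos θ = 201 N.
Down-slope weight component: m g sin θ = 201 N.
μ_s N = 98.6 N.
201 > 98.6 N, so it slides; kinetic friction f = μ_k N = 0.41×201 = 82.5 N.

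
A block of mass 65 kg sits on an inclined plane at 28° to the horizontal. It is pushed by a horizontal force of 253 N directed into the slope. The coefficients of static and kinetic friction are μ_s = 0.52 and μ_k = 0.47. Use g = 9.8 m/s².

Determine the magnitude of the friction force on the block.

Resolve perpendicular to the incline: N = m g cos θ + P sin θ = 65×9.8×cos 28° + 253×sin 28° = 681.2 N.
Along the incline, the net driving force (taking up-slope positive) is P cos θ − m g sin θ = 223.4 − 299.1 = -75.67 N, so equilibrium requires friction f = 75.67 N (up-slope).
The limit of static friction is μ_s N = 354.2 N.
|f_req| = 75.67 ≤ 354.2 N → the block is in equilibrium; friction equals the required value.

f ≈ 75.7 N (up the incline)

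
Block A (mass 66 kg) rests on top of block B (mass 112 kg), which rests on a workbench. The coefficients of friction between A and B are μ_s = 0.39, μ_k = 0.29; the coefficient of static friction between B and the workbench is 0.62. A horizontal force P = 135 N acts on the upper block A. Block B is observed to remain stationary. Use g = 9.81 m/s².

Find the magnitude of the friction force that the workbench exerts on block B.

Normal force at the A–B interface: N₁ = m_A g = 647.5 N.
Maximum static friction on A from B: μ_s N₁ = 0.39×647.5 = 252.5 N.
Since P = 135 N ≤ 252.5 N, A does not slip on B; friction on A equals P = 135 N.
B experiences an equal 135 N forward from A (third law). B is in equilibrium, so the floor supplies f₂ = 135 N of static friction (limit μ_s(m_A+m_B)g = 1083 N, not exceeded).

f ≈ 135 N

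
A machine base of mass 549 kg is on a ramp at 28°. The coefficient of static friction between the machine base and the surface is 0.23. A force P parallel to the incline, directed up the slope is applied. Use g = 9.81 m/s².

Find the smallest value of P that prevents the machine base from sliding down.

P_min ≈ 1430 N

The machine base tends to slide down (tan θ > μ_s), so at the point of impending slip friction acts up-slope at its limit: f = μ_s N.
P is parallel to the surface, so N = m g cos θ = 4760 N.
Along the incline: P + μ_s N = m g sin θ, so P = 2530 − 0.23×4760 = 1430 N.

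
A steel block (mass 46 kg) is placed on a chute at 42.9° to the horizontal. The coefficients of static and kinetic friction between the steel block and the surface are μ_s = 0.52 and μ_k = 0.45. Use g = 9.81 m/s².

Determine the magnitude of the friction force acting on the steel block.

f ≈ 149 N (up the incline)

Normal force: N = m g cos θ = 46 × 9.81 × cos 42.9° = 330.6 N.
Along the slope the weight component is m g sin θ = 307.2 N; friction must supply exactly this, acting up-slope.
Static friction can supply at most μ_s N = 171.9 N.
Since |307.2| > 171.9 N, static friction cannot hold it; the steel block slides down the incline and kinetic friction applies: f = μ_k N = 0.45 × 330.6 = 149 N.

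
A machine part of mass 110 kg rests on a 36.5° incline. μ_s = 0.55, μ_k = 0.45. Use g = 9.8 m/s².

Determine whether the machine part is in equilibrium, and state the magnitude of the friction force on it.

f ≈ 390 N

N = m g cos θ = 867 N.
Down-slope weight component: m g sin θ = 641 N.
μ_s N = 477 N.
641 > 477 N, so it slides; kinetic friction f = μ_k N = 0.45×867 = 390 N.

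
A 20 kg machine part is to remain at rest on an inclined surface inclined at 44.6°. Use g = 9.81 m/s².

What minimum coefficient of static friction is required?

μ_s,min ≈ 0.986

At the slip threshold m g sin θ = μ_s m g cos θ, so μ_s,min = tan θ.
μ_s,min = tan 44.6° = 0.986.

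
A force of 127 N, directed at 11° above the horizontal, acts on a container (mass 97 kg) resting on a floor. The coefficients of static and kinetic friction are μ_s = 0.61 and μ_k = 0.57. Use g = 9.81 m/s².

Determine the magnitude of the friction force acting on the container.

N = m g − P sin α = 951.6 − 127×sin 11° = 927.3 N.
Horizontally, friction must balance P cos α = 124.7 N.
The static-friction limit is μ_s N = 565.7 N.
Since 124.7 N does not exceed the limit, the container stays at rest and f = 125 N.

f ≈ 125 N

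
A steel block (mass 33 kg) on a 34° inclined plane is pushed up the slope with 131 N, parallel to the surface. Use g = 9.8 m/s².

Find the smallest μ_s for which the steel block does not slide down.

N = m g cos θ = 268.1 N.
Friction must make up the shortfall along the incline: f = m g sin θ − P = 180.8 − 131 = 49.84 N.
At the threshold f = μ_s N, so μ_s,min = 49.84/268.1 = 0.186.

μ_s,min ≈ 0.186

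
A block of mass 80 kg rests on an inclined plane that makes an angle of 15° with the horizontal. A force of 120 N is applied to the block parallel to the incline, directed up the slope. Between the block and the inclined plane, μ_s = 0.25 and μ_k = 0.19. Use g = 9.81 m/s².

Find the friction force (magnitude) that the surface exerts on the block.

Normal force: N = m g cos θ = 80 × 9.81 × cos 15° = 758.1 N.
For equilibrium along the incline the friction force must supply f = m g sin θ − P = 203.1 − 120 = 83.12 N (positive meaning up-slope).
The static-friction ceiling is μ_s N = 0.25 × 758.1 = 189.5 N.
Since |83.12| ≤ 189.5 N, static friction is sufficient; f equals the required value, not μ_s N.

f ≈ 83.1 N (up the incline)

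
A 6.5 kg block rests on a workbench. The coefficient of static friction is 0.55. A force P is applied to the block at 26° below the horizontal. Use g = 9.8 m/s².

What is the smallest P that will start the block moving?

P ≈ 53.3 N

N = m g + P sin α (the push presses the block into the workbench).
At impending slip, P cos α = μ_s N = μ_s (m g + P sin α).
Solving: P (cos α − μ_s sin α) = μ_s m g → P = 0.55×63.7/(cos 26° − 0.55 sin 26°) = 35/0.6577 = 53.3 N.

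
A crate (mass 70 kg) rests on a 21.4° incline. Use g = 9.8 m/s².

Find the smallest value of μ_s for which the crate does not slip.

At the slip threshold m g sin θ = μ_s m g cos θ, so μ_s,min = tan θ.
μ_s,min = tan 21.4° = 0.392.

μ_s,min ≈ 0.392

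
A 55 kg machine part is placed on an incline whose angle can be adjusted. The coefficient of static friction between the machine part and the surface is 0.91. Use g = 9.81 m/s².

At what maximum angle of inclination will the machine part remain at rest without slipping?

θ_max ≈ 42.3°

At the slip threshold, m g sin θ = μ_s · m g cos θ, so tan θ = μ_s.
θ_max = arctan(0.91) = 42.3°.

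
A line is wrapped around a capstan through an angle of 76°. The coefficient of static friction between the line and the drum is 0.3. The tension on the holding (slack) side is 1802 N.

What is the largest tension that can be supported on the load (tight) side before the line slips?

T_max ≈ 2680 N

At impending slip the capstan equation gives T₂/T₁ = e^{μβ} with β in radians.
β = 76° × π/180 = 1.326 rad.
e^{μβ} = e^{0.3×1.326} = 1.489.
T₂ = T₁ · e^{μβ} = 1802 × 1.489 = 2680 N.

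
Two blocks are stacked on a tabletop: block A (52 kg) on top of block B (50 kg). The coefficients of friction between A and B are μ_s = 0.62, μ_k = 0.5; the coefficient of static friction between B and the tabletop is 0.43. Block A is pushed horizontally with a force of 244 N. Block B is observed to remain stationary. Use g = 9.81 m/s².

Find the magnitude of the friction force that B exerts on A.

The normal force B exerts on A is simply A's weight, N₁ = 510.1 N.
So the A–B interface can sustain at most μ_s N₁ = 316.3 N of static friction.
Since P = 244 N ≤ 316.3 N, A does not slip on B; friction on A equals P = 244 N.
B experiences an equal 244 N forward from A (third law). B is in equilibrium, so the floor supplies f₂ = 244 N of static friction (limit μ_s(m_A+m_B)g = 430.3 N, not exceeded).

f ≈ 244 N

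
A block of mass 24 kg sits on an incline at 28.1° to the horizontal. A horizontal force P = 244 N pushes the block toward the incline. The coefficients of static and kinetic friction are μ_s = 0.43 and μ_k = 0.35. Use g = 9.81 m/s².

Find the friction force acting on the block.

f ≈ 104 N (down the incline)

The horizontal push has a component P sin θ into the surface, so N = m g cos θ + P sin θ = 207.7 + 114.9 = 322.6 N.
Parallel to the incline: P cos θ − m g sin θ = 215.2 − 110.9 = 104.3 N; the friction needed to balance this is 104.3 N acting down the slope.
Maximum static friction: μ_s N = 0.43 × 322.6 = 138.7 N.
Since 104.3 N is within the 138.7 N limit, the block stays put and friction is exactly 104 N.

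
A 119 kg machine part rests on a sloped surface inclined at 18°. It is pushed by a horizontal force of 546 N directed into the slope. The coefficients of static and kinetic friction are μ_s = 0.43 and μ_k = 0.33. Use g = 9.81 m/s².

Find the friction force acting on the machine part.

Resolve perpendicular to the incline: N = m g cos θ + P sin θ = 119×9.81×cos 18° + 546×sin 18° = 1279 N.
Along the incline, the net driving force (taking up-slope positive) is P cos θ − m g sin θ = 519.3 − 360.7 = 158.5 N, so equilibrium requires friction f = -158.5 N (down-slope).
Maximum static friction: μ_s N = 0.43 × 1279 = 550 N.
Since 158.5 N is within the 550 N limit, the machine part stays put and friction is exactly 159 N.

f ≈ 159 N (down the incline)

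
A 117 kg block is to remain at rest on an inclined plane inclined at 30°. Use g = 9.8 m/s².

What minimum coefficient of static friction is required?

μ_s,min ≈ 0.577

At the slip threshold m g sin θ = μ_s m g cos θ, so μ_s,min = tan θ.
μ_s,min = tan 30° = 0.577.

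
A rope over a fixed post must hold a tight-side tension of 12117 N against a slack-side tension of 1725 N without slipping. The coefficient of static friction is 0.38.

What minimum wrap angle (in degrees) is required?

T₂/T₁ = e^{μβ} → β = ln(T₂/T₁)/μ.
β = ln(12117/1725)/0.38 = 1.949/0.38 = 5.13 rad.
In degrees: β = 5.13 × 180/π = 294°.

β_min ≈ 294°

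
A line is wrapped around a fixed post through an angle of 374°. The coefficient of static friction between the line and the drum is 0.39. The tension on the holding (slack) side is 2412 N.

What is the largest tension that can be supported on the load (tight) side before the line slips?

T_max ≈ 30800 N

At impending slip the capstan equation gives T₂/T₁ = e^{μβ} with β in radians.
β = 374° × π/180 = 6.528 rad.
e^{μβ} = e^{0.39×6.528} = 12.75.
T₂ = T₁ · e^{μβ} = 2412 × 12.75 = 30800 N.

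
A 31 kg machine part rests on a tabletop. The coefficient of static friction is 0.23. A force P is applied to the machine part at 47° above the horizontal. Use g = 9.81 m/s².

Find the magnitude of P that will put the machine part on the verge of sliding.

N = m g − P sin α (the pull lifts the machine part).
At impending slip, P cos α = μ_s N = μ_s (m g − P sin α).
Solving: P (cos α + μ_s sin α) = μ_s m g → P = 0.23×304/(cos 47° + 0.23 sin 47°) = 69.9/0.8502 = 82.3 N.

P ≈ 82.3 N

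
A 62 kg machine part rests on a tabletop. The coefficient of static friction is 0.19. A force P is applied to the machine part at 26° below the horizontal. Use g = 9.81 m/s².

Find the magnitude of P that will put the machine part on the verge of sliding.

P ≈ 142 N

N = m g + P sin α (the push presses the machine part into the tabletop).
At impending slip, P cos α = μ_s N = μ_s (m g + P sin α).
Solving: P (cos α − μ_s sin α) = μ_s m g → P = 0.19×608/(cos 26° − 0.19 sin 26°) = 116/0.8155 = 142 N.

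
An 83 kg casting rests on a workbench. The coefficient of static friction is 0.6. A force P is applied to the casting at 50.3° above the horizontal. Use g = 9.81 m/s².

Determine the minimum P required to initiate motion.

P ≈ 444 N

N = m g − P sin α (the pull lifts the casting).
At impending slip, P cos α = μ_s N = μ_s (m g − P sin α).
Solving: P (cos α + μ_s sin α) = μ_s m g → P = 0.6×814/(cos 50.3° + 0.6 sin 50.3°) = 489/1.1 = 444 N.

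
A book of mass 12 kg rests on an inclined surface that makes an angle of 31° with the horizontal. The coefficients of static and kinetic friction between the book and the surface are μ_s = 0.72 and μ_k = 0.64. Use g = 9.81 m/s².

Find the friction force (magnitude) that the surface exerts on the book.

f ≈ 60.6 N (up the incline)

Normal force: N = m g cos θ = 12 × 9.81 × cos 31° = 100.9 N.
Along the slope the weight component is m g sin θ = 60.63 N; friction must supply exactly this, acting up-slope.
Static friction can supply at most μ_s N = 72.65 N.
Since |60.63| ≤ 72.65 N, no slip — friction simply equals what equilibrium demands.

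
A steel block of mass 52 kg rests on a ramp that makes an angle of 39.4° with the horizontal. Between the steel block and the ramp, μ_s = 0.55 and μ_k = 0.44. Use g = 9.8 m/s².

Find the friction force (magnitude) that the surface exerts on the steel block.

Normal force: N = m g cos θ = 52 × 9.8 × cos 39.4° = 393.8 N.
Along the slope the weight component is m g sin θ = 323.5 N; friction must supply exactly this, acting up-slope.
The static-friction ceiling is μ_s N = 0.55 × 393.8 = 216.6 N.
Since |323.5| > 216.6 N, static friction cannot hold it; the steel block slides down the incline and kinetic friction applies: f = μ_k N = 0.44 × 393.8 = 173 N.

f ≈ 173 N (up the incline)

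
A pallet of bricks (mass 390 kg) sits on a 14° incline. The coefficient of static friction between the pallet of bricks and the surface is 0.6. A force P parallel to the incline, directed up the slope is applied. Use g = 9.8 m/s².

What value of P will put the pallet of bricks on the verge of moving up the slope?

At impending motion up the slope, friction acts down-slope at its limit: f = μ_s N.
P is parallel to the surface, so N = m g cos θ = 3710 N.
Along the incline: P = m g sin θ + μ_s N = 925 + 0.6×3710 = 3150 N.

P ≈ 3150 N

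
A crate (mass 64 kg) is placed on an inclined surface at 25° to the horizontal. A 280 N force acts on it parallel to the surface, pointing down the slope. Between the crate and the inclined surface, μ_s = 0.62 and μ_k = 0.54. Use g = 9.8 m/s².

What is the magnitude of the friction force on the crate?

f ≈ 307 N (up the incline)

Perpendicular to the surface, N = m g cos θ = 64·9.8·cos 25° = 568.4 N.
For equilibrium along the incline the friction force must supply f = m g sin θ + P = 265.1 + 280 = 545.1 N (positive meaning up-slope).
Maximum static friction available: μ_s N = 0.62 × 568.4 = 352.4 N.
Since |545.1| > 352.4 N, static friction cannot hold it; the crate slides down the incline and kinetic friction applies: f = μ_k N = 0.54 × 568.4 = 307 N.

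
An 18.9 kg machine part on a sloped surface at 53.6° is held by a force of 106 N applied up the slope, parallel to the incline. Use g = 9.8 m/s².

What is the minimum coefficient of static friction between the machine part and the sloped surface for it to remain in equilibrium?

N = m g cos θ = 109.9 N.
Friction must make up the shortfall along the incline: f = m g sin θ − P = 149.1 − 106 = 43.08 N.
At the threshold f = μ_s N, so μ_s,min = 43.08/109.9 = 0.392.

μ_s,min ≈ 0.392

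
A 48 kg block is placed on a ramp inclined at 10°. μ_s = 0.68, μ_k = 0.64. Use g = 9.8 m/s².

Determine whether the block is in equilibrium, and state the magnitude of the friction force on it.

f ≈ 81.7 N

N = m g cos θ = 463 N.
Down-slope weight component: m g sin θ = 81.7 N.
μ_s N = 315 N.
81.7 ≤ 315 N, so it stays put; friction = 81.7 N.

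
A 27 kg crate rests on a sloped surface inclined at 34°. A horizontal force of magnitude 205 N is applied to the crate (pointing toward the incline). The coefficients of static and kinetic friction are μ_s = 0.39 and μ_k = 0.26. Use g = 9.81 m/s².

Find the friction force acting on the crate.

Resolve perpendicular to the incline: N = m g cos θ + P sin θ = 27×9.81×cos 34° + 205×sin 34° = 334.2 N.
Along the incline, the net driving force (taking up-slope positive) is P cos θ − m g sin θ = 170 − 148.1 = 21.84 N, so equilibrium requires friction f = -21.84 N (down-slope).
Maximum static friction: μ_s N = 0.39 × 334.2 = 130.3 N.
|f_req| = 21.84 ≤ 130.3 N → the crate is in equilibrium; friction equals the required value.

f ≈ 21.8 N (down the incline)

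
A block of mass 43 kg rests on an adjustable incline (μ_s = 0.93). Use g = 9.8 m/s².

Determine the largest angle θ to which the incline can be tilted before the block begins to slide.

θ_max ≈ 42.9°

At the slip threshold, m g sin θ = μ_s · m g cos θ, so tan θ = μ_s.
θ_max = arctan(0.93) = 42.9°.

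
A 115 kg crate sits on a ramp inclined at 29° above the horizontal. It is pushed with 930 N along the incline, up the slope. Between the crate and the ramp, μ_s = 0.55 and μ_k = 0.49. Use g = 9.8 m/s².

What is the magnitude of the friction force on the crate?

The normal reaction is N = m g cos θ = 985.7 N.
The friction needed for equilibrium is m g sin θ − P = 546.4 − 930 = -383.6 N, measured positive up-slope.
The static-friction ceiling is μ_s N = 0.55 × 985.7 = 542.1 N.
Since |-383.6| ≤ 542.1 N, static friction is sufficient; f equals the required value, not μ_s N.

f ≈ 384 N (down the incline)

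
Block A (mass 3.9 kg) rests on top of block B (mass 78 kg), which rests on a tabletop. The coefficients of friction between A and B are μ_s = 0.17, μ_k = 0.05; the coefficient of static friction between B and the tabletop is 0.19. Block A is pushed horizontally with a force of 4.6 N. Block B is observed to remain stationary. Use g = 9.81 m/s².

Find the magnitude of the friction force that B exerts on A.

f ≈ 4.6 N

Normal force at the A–B interface: N₁ = m_A g = 38.26 N.
Maximum static friction on A from B: μ_s N₁ = 0.17×38.26 = 6.504 N.
P = 4.6 N is within that limit, so A and B move together (both at rest); the A–B friction is simply f₁ = P = 4.6 N.
B experiences an equal 4.6 N forward from A (third law). B is in equilibrium, so the floor supplies f₂ = 4.6 N of static friction (limit μ_s(m_A+m_B)g = 152.7 N, not exceeded).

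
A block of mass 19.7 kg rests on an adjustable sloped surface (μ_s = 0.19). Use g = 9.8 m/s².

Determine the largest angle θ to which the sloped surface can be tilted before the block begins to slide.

θ_max ≈ 10.8°

At the slip threshold, m g sin θ = μ_s · m g cos θ, so tan θ = μ_s.
θ_max = arctan(0.19) = 10.8°.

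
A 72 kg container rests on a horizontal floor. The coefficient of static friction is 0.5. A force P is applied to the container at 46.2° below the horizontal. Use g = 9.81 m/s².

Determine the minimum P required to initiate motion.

N = m g + P sin α (the push presses the container into the horizontal floor).
At impending slip, P cos α = μ_s N = μ_s (m g + P sin α).
Solving: P (cos α − μ_s sin α) = μ_s m g → P = 0.5×706/(cos 46.2° − 0.5 sin 46.2°) = 353/0.3313 = 1070 N.

P ≈ 1070 N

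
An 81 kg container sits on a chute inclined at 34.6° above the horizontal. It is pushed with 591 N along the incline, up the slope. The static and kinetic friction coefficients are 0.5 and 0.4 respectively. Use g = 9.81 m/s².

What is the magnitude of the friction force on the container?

Normal force: N = m g cos θ = 81 × 9.81 × cos 34.6° = 654.1 N.
The friction needed for equilibrium is m g sin θ − P = 451.2 − 591 = -139.8 N, measured positive up-slope.
Static friction can supply at most μ_s N = 327 N.
Since |-139.8| ≤ 327 N, no slip — friction simply equals what equilibrium demands.

f ≈ 140 N (down the incline)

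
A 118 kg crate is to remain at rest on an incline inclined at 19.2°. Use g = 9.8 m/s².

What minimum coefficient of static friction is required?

μ_s,min ≈ 0.348

At the slip threshold m g sin θ = μ_s m g cos θ, so μ_s,min = tan θ.
μ_s,min = tan 19.2° = 0.348.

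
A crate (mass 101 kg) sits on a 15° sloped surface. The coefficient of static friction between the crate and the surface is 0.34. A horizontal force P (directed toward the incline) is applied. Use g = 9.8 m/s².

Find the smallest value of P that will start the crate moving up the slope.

At impending motion up the slope, friction acts down-slope at its limit: f = μ_s N.
Perpendicular to the incline: N = m g cos θ + P sin θ.
Along the incline: P cos θ = m g sin θ + μ_s N = m g sin θ + μ_s (m g cos θ + P sin θ).
Solving, P (cos θ − μ_s sin θ) = m g (sin θ + μ_s cos θ), so P = 101×9.8×(sin 15° + 0.34 cos 15°)/(cos 15° − 0.34 sin 15°) = 990×0.5872/0.8779 = 662 N.

P ≈ 662 N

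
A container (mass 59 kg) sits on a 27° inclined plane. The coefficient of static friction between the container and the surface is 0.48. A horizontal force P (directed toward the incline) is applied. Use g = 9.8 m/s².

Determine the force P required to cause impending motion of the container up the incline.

P ≈ 757 N

At impending motion up the slope, friction acts down-slope at its limit: f = μ_s N.
Perpendicular to the incline: N = m g cos θ + P sin θ.
Along the incline: P cos θ = m g sin θ + μ_s N = m g sin θ + μ_s (m g cos θ + P sin θ).
Solving, P (cos θ − μ_s sin θ) = m g (sin θ + μ_s cos θ), so P = 59×9.8×(sin 27° + 0.48 cos 27°)/(cos 27° − 0.48 sin 27°) = 578×0.8817/0.6731 = 757 N.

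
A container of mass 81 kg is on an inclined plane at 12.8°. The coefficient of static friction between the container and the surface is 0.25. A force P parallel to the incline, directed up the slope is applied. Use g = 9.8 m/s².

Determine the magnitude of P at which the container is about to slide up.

P ≈ 369 N

At impending motion up the slope, friction acts down-slope at its limit: f = μ_s N.
P is parallel to the surface, so N = m g cos θ = 774 N.
Along the incline: P = m g sin θ + μ_s N = 176 + 0.25×774 = 369 N.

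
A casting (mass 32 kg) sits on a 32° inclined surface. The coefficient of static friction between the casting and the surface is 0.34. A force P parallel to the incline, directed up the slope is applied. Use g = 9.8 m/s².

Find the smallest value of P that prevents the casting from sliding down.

P_min ≈ 75.8 N

The casting tends to slide down (tan θ > μ_s), so at the point of impending slip friction acts up-slope at its limit: f = μ_s N.
P is parallel to the surface, so N = m g cos θ = 266 N.
Along the incline: P + μ_s N = m g sin θ, so P = 166 − 0.34×266 = 75.8 N.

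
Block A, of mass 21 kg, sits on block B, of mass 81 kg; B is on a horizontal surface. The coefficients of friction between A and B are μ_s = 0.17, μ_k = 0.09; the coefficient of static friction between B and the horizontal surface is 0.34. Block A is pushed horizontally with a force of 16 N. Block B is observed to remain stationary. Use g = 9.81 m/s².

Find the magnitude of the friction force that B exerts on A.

f ≈ 16 N

Between the blocks, N₁ = m_A g = 206 N.
Maximum static friction on A from B: μ_s N₁ = 0.17×206 = 35.02 N.
Since P = 16 N ≤ 35.02 N, A does not slip on B; friction on A equals P = 16 N.
B experiences an equal 16 N forward from A (third law). B is in equilibrium, so the floor supplies f₂ = 16 N of static friction (limit μ_s(m_A+m_B)g = 340.2 N, not exceeded).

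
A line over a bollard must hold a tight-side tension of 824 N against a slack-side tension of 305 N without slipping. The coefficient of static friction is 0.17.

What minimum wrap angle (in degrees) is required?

T₂/T₁ = e^{μβ} → β = ln(T₂/T₁)/μ.
β = ln(824/305)/0.17 = 0.9939/0.17 = 5.846 rad.
In degrees: β = 5.846 × 180/π = 335°.

β_min ≈ 335°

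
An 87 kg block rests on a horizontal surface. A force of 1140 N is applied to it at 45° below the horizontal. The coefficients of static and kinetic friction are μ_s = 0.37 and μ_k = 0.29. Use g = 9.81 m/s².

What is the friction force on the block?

f ≈ 481 N

N = m g + P sin α = 853.5 + 1140×sin 45° = 1660 N.
Horizontally, friction must balance P cos α = 806.1 N.
The static-friction limit is μ_s N = 614 N.
806.1 > 614 N → the block slides; f = μ_k N = 0.29×1660 = 481 N.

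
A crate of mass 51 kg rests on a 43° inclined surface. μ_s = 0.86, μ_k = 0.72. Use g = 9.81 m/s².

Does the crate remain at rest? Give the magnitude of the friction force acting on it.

f ≈ 263 N

N = m g cos θ = 366 N.
Down-slope weight component: m g sin θ = 341 N.
μ_s N = 315 N.
341 > 315 N, so it slides; kinetic friction f = μ_k N = 0.72×366 = 263 N.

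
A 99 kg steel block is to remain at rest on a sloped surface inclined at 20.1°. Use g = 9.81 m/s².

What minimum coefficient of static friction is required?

μ_s,min ≈ 0.366

At the slip threshold m g sin θ = μ_s m g cos θ, so μ_s,min = tan θ.
μ_s,min = tan 20.1° = 0.366.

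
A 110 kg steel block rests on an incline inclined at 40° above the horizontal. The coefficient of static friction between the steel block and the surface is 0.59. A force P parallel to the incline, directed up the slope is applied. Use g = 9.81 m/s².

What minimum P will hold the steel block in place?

The steel block tends to slide down (tan θ > μ_s), so at the point of impending slip friction acts up-slope at its limit: f = μ_s N.
P is parallel to the surface, so N = m g cos θ = 827 N.
Along the incline: P + μ_s N = m g sin θ, so P = 694 − 0.59×827 = 206 N.

P_min ≈ 206 N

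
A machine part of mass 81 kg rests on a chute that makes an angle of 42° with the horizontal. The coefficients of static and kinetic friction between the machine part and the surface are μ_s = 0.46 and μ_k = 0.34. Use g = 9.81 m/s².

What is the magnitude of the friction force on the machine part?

f ≈ 201 N (up the incline)

Normal force: N = m g cos θ = 81 × 9.81 × cos 42° = 590.5 N.
For equilibrium along the incline, friction must balance the weight component: f = m g sin θ = 531.7 N up the slope.
Maximum static friction available: μ_s N = 0.46 × 590.5 = 271.6 N.
Since |531.7| > 271.6 N, static friction cannot hold it; the machine part slides down the incline and kinetic friction applies: f = μ_k N = 0.34 × 590.5 = 201 N.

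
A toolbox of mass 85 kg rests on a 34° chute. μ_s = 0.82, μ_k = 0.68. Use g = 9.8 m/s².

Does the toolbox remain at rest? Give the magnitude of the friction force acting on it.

f ≈ 466 N

N = m g cos θ = 691 N.
Down-slope weight component: m g sin θ = 466 N.
μ_s N = 566 N.
466 ≤ 566 N, so it stays put; friction = 466 N.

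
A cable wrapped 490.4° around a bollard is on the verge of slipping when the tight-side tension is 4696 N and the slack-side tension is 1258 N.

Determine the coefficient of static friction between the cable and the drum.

μ ≈ 0.154

T₂/T₁ = e^{μβ} → μ = ln(T₂/T₁)/β.
β = 490.4° = 8.559 rad.
μ = ln(4696/1258)/8.559 = ln(3.733)/8.559 = 0.154.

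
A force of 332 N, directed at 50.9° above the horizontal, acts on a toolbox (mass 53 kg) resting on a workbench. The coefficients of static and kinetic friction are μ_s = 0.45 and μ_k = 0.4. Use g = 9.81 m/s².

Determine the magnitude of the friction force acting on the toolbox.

f ≈ 105 N

Vertical equilibrium gives N = m g − P sin α = 262.3 N.
Horizontally, friction must balance P cos α = 209.4 N.
μ_s N = 0.45 × 262.3 = 118 N.
209.4 > 118 N → the toolbox slides; f = μ_k N = 0.4×262.3 = 105 N.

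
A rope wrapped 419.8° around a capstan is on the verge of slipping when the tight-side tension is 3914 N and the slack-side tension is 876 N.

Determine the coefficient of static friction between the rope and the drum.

μ ≈ 0.204

T₂/T₁ = e^{μβ} → μ = ln(T₂/T₁)/β.
β = 419.8° = 7.327 rad.
μ = ln(3914/876)/7.327 = ln(4.468)/7.327 = 0.204.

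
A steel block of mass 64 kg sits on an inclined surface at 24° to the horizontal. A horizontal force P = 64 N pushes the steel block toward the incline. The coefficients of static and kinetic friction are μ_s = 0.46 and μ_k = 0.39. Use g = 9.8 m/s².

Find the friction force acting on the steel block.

The horizontal push has a component P sin θ into the surface, so N = m g cos θ + P sin θ = 573 + 26.03 = 599 N.
Parallel to the incline: P cos θ − m g sin θ = 58.47 − 255.1 = -196.6 N; the friction needed to balance this is 196.6 N acting up the slope.
Maximum static friction: μ_s N = 0.46 × 599 = 275.5 N.
|f_req| = 196.6 ≤ 275.5 N → the steel block is in equilibrium; friction equals the required value.

f ≈ 197 N (up the incline)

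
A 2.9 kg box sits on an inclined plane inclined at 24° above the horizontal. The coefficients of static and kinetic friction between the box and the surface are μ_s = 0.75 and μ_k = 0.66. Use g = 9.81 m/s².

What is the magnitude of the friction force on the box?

The normal reaction is N = m g cos θ = 25.99 N.
For equilibrium along the incline, friction must balance the weight component: f = m g sin θ = 11.57 N up the slope.
Maximum static friction available: μ_s N = 0.75 × 25.99 = 19.49 N.
Since |11.57| ≤ 19.49 N, static friction is sufficient; f equals the required value, not μ_s N.

f ≈ 11.6 N (up the incline)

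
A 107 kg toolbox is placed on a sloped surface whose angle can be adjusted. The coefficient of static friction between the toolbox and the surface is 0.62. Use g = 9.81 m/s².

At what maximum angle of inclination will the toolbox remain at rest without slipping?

At the slip threshold, m g sin θ = μ_s · m g cos θ, so tan θ = μ_s.
θ_max = arctan(0.62) = 31.8°.

θ_max ≈ 31.8°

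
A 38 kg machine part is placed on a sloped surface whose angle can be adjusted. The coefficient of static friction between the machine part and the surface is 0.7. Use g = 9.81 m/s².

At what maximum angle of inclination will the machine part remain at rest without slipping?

θ_max ≈ 35°

At the slip threshold, m g sin θ = μ_s · m g cos θ, so tan θ = μ_s.
θ_max = arctan(0.7) = 35°.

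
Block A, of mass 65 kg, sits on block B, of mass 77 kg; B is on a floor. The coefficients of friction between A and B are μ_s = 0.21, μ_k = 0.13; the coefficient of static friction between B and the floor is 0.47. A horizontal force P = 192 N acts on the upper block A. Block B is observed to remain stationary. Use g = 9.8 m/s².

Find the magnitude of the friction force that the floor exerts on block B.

f ≈ 82.8 N

Normal force at the A–B interface: N₁ = m_A g = 637 N.
So the A–B interface can sustain at most μ_s N₁ = 133.8 N of static friction.
Since P = 192 N > 133.8 N, A slides on B; the A–B friction is kinetic: f₁ = μ_k N₁ = 0.13×637 = 82.8 N.
B experiences an equal 82.8 N forward from A (third law). B is in equilibrium, so the floor supplies f₂ = 82.8 N of static friction (limit μ_s(m_A+m_B)g = 654.1 N, not exceeded).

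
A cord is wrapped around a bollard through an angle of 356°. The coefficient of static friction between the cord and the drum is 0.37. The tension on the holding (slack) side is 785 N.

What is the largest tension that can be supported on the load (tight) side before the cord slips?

T_max ≈ 7820 N

At impending slip the capstan equation gives T₂/T₁ = e^{μβ} with β in radians.
β = 356° × π/180 = 6.213 rad.
e^{μβ} = e^{0.37×6.213} = 9.964.
T₂ = T₁ · e^{μβ} = 785 × 9.964 = 7820 N.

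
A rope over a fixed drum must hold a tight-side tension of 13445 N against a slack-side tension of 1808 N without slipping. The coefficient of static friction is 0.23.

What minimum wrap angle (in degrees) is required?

β_min ≈ 500°

T₂/T₁ = e^{μβ} → β = ln(T₂/T₁)/μ.
β = ln(13445/1808)/0.23 = 2.006/0.23 = 8.723 rad.
In degrees: β = 8.723 × 180/π = 500°.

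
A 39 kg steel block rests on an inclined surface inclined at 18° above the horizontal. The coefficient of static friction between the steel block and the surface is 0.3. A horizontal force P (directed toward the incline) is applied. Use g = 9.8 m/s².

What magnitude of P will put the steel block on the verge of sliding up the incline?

At impending motion up the slope, friction acts down-slope at its limit: f = μ_s N.
Perpendicular to the incline: N = m g cos θ + P sin θ.
Along the incline: P cos θ = m g sin θ + μ_s N = m g sin θ + μ_s (m g cos θ + P sin θ).
Solving, P (cos θ − μ_s sin θ) = m g (sin θ + μ_s cos θ), so P = 39×9.8×(sin 18° + 0.3 cos 18°)/(cos 18° − 0.3 sin 18°) = 382×0.5943/0.8584 = 265 N.

P ≈ 265 N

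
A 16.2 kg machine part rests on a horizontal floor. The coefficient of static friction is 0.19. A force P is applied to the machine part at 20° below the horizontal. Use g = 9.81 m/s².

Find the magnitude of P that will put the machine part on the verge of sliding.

P ≈ 34.5 N

N = m g + P sin α (the push presses the machine part into the horizontal floor).
At impending slip, P cos α = μ_s N = μ_s (m g + P sin α).
Solving: P (cos α − μ_s sin α) = μ_s m g → P = 0.19×159/(cos 20° − 0.19 sin 20°) = 30.2/0.8747 = 34.5 N.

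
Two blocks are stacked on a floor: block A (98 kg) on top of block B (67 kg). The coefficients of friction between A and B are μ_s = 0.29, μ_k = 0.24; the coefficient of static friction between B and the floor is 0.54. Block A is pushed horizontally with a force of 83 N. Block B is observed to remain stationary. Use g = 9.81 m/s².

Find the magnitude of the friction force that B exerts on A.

f ≈ 83 N

The normal force B exerts on A is simply A's weight, N₁ = 961.4 N.
Maximum static friction on A from B: μ_s N₁ = 0.29×961.4 = 278.8 N.
P = 83 N is within that limit, so A and B move together (both at rest); the A–B friction is simply f₁ = P = 83 N.
By Newton's third law B feels 83 N forward from A. With B stationary, the floor's static friction on B balances it: f₂ = 83 N (well within μ_s(m_A+m_B)g = 874.1 N).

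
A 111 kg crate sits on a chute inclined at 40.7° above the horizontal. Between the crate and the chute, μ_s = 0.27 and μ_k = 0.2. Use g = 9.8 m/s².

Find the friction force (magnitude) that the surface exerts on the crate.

Normal force: N = m g cos θ = 111 × 9.8 × cos 40.7° = 824.7 N.
Along the slope the weight component is m g sin θ = 709.4 N; friction must supply exactly this, acting up-slope.
Maximum static friction available: μ_s N = 0.27 × 824.7 = 222.7 N.
Since |709.4| > 222.7 N, static friction cannot hold it; the crate slides down the incline and kinetic friction applies: f = μ_k N = 0.2 × 824.7 = 165 N.

f ≈ 165 N (up the incline)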